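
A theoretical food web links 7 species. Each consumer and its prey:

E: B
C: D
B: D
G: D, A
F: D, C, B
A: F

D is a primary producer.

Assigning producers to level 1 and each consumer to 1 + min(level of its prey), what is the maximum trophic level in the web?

3

Producers (level 1): D.
Following each consumer down to its lowest-level prey: D → B → E (levels 1 through 3).
All prey of E (B 2) are at level 2 or above, so E is at level 1 + 2 = 3.
Every consumer has at least one prey at level 2 or below, so none exceeds level 3.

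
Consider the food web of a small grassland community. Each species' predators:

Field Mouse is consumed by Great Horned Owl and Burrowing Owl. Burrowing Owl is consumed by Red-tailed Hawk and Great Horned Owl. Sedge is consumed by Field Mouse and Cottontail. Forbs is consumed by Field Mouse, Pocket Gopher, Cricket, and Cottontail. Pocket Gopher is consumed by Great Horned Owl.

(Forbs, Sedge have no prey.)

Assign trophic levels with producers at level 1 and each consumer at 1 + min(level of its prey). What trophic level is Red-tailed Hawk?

Trophic level 4

Forbs is a producer → level 1.
Field Mouse eats Forbs → level 2.
Burrowing Owl eats Field Mouse → level 3.
Red-tailed Hawk eats Burrowing Owl → level 4.
No prey of Red-tailed Hawk is below level 3, so 4 is the minimum.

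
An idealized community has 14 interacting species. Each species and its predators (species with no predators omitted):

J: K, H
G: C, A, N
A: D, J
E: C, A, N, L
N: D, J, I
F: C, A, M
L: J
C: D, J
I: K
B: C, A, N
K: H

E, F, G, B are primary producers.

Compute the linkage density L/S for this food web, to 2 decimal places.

L/S = 1.79

There are L = 25 links among S = 14 species.
L/S = 25/14 = 1.7857 ≈ 1.79.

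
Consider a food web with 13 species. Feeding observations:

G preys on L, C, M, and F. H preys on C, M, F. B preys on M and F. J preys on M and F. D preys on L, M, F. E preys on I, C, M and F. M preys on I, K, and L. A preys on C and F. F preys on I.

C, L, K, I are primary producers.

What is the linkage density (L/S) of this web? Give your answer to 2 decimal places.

There are L = 24 links among S = 13 species.
L/S = 24/13 = 1.8462 ≈ 1.85.

L/S = 1.85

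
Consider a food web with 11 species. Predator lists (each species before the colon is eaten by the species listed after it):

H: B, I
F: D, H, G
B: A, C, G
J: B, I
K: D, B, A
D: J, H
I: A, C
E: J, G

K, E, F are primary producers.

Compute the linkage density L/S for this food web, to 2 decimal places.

There are L = 19 links among S = 11 species.
L/S = 19/11 = 1.7273 ≈ 1.73.

L/S = 1.73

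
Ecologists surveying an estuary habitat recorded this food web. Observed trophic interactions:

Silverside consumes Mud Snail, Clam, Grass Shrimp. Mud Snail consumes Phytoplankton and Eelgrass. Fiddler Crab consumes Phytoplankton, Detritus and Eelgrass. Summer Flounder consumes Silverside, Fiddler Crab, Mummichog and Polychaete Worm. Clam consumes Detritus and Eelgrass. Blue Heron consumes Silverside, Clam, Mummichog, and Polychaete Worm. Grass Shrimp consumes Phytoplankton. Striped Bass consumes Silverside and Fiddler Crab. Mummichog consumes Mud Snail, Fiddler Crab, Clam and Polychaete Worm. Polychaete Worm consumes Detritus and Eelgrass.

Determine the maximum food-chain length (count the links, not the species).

One longest chain: Phytoplankton → Mud Snail → Silverside → Striped Bass.
It has 4 species and 3 links.

3 links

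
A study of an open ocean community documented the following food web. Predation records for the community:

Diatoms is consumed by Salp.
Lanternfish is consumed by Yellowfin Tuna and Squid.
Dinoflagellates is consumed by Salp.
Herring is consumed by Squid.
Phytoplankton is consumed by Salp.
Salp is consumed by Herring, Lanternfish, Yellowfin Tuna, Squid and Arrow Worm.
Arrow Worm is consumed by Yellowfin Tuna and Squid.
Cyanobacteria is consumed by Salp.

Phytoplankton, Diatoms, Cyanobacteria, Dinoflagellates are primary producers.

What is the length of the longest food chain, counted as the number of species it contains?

4 species

One longest chain: Phytoplankton → Salp → Arrow Worm → Yellowfin Tuna.
It has 4 species and 3 links.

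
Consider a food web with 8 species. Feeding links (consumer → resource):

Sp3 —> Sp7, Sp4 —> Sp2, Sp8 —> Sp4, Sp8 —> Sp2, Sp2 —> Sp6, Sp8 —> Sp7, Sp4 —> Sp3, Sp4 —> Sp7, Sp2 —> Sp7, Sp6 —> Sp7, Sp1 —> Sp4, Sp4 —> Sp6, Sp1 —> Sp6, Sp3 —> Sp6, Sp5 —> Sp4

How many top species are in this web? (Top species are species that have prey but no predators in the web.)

Top species (has prey, but nothing eats it): Sp5, Sp1, Sp8.
Count: 3.

3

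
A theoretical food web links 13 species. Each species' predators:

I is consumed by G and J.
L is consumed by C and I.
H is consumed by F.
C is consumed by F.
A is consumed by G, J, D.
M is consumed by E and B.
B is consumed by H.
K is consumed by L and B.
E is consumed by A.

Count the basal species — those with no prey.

Basal species (no prey listed): M, K.
Count: 2.

2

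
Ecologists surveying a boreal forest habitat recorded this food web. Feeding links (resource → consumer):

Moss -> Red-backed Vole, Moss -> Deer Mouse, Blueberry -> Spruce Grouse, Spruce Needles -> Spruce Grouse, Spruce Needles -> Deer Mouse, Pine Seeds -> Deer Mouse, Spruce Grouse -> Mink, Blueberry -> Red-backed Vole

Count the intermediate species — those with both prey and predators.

Intermediate species (has both prey and predators): Spruce Grouse.
Count: 1.

1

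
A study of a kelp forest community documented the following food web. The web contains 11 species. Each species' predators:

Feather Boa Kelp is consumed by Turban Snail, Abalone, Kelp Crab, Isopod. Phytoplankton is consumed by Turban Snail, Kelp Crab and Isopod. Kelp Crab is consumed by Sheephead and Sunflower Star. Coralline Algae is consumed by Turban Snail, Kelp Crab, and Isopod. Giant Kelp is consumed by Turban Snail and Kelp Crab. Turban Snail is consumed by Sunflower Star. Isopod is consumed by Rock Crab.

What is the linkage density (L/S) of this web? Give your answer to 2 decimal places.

L/S = 1.45

There are L = 16 links among S = 11 species.
L/S = 16/11 = 1.4545 ≈ 1.45.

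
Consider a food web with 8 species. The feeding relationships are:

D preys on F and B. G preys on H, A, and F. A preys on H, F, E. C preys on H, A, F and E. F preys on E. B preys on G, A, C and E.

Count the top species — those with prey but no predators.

1

Top species (has prey, but nothing eats it): D.
Count: 1.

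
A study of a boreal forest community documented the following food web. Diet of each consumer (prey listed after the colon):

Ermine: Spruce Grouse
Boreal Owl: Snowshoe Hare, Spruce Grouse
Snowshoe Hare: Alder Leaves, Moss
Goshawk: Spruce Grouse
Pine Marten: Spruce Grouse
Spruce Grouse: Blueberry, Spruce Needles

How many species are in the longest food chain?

One longest chain: Blueberry → Spruce Grouse → Ermine.
It has 3 species and 2 links.

3 species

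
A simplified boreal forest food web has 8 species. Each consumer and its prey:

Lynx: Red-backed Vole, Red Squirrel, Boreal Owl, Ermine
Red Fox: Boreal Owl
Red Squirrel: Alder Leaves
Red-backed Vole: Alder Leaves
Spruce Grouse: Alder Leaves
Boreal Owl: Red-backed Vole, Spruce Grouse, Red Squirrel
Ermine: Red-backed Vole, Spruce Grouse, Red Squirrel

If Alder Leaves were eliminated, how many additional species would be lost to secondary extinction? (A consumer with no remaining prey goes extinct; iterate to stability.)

Remove Alder Leaves.
Round 1: Red-backed Vole (all prey gone), Spruce Grouse (all prey gone), Red Squirrel (all prey gone) → extinct.
Round 2: Boreal Owl (all prey gone), Ermine (all prey gone) → extinct.
Round 3: Red Fox (all prey gone), Lynx (all prey gone) → extinct.
No further losses. Total secondary extinctions: 7.

7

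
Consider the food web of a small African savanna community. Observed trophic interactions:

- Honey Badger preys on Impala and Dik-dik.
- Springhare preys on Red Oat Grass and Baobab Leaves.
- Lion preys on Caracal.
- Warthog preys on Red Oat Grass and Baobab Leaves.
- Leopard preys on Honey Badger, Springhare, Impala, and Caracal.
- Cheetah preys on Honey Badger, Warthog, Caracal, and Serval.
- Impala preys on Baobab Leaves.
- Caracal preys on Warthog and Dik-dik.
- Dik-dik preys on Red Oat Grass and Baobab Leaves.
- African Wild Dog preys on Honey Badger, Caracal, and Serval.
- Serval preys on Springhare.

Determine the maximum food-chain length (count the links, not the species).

One longest chain: Baobab Leaves → Springhare → Serval → African Wild Dog.
It has 4 species and 3 links.

3 links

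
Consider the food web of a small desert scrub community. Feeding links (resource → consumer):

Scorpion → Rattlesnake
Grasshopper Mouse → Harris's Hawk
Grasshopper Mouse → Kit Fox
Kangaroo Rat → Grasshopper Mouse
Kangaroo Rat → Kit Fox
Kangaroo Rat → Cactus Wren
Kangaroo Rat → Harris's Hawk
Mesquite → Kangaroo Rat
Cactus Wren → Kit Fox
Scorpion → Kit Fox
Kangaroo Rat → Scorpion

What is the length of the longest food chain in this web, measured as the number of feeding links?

3 links

One longest chain: Mesquite → Kangaroo Rat → Scorpion → Rattlesnake.
It has 4 species and 3 links.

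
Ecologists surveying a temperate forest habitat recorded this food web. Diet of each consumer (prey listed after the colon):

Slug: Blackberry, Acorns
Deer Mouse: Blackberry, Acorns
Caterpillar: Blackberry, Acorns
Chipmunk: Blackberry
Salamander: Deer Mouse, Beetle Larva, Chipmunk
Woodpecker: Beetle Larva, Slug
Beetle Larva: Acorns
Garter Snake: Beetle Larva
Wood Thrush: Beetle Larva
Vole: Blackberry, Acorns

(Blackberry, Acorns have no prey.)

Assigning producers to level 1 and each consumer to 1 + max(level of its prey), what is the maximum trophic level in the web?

3

Producers (level 1): Blackberry, Acorns.
Blackberry → Deer Mouse → Salamander gives Salamander level 3.
No species has a prey at level 3, so no species reaches level 4.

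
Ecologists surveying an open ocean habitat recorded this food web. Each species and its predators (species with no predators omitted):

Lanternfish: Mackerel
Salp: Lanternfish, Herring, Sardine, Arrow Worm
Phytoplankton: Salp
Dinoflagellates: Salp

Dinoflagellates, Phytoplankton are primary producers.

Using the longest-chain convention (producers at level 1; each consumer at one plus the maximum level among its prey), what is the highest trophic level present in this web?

Producers (level 1): Dinoflagellates, Phytoplankton.
Dinoflagellates → Salp → Lanternfish → Mackerel gives Mackerel level 4.
No species has a prey at level 4, so no species reaches level 5.

4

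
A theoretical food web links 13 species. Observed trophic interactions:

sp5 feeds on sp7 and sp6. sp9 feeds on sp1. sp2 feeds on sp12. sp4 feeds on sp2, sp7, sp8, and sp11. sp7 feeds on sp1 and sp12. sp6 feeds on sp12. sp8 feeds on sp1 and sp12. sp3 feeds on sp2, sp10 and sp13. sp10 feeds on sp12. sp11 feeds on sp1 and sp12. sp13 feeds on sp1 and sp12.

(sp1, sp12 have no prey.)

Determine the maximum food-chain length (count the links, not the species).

2 links

One longest chain: sp1 → sp7 → sp5.
It has 3 species and 2 links.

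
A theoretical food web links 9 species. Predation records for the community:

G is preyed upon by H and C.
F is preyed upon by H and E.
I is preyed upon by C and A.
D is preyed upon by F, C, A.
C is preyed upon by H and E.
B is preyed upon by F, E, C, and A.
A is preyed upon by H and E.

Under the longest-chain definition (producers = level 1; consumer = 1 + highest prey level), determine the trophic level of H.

Trophic level 3

B is a producer → level 1.
F eats B (level 1); other prey at levels: D 1 → level 2.
H eats F (level 2); other prey at levels: G 1, C 2, A 2 → level 3.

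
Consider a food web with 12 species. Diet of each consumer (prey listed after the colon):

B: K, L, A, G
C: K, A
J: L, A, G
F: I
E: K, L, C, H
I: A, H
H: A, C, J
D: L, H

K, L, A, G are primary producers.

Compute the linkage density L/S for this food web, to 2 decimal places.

L/S = 1.75

There are L = 21 links among S = 12 species.
L/S = 21/12 = 1.7500 ≈ 1.75.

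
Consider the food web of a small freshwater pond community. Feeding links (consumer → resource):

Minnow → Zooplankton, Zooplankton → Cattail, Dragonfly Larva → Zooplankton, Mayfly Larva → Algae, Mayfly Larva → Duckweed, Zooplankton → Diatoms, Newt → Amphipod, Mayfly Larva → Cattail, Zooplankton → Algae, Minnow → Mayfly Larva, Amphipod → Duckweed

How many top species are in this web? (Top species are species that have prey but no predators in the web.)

Top species (has prey, but nothing eats it): Dragonfly Larva, Minnow, Newt.
Count: 3.

3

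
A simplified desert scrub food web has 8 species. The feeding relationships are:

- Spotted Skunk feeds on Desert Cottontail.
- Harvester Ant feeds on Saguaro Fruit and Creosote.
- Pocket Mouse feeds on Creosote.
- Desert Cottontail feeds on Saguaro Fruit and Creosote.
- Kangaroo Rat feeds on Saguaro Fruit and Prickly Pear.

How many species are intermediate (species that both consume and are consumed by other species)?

Intermediate species (has both prey and predators): Desert Cottontail.
Count: 1.

1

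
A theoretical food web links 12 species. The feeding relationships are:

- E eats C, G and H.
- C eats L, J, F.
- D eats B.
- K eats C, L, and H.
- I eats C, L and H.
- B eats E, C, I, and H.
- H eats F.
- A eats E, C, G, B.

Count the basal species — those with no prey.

4

Basal species (no prey listed): F, G, J, L.
Count: 4.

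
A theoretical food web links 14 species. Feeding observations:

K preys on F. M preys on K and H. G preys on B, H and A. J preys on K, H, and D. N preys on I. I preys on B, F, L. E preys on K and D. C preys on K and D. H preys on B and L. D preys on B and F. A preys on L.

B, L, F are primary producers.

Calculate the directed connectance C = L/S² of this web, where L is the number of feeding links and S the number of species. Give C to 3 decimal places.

The web has S = 14 species and L = 22 feeding links.
C = L / S² = 22 / 196 = 0.1122 ≈ 0.112.

C = 0.112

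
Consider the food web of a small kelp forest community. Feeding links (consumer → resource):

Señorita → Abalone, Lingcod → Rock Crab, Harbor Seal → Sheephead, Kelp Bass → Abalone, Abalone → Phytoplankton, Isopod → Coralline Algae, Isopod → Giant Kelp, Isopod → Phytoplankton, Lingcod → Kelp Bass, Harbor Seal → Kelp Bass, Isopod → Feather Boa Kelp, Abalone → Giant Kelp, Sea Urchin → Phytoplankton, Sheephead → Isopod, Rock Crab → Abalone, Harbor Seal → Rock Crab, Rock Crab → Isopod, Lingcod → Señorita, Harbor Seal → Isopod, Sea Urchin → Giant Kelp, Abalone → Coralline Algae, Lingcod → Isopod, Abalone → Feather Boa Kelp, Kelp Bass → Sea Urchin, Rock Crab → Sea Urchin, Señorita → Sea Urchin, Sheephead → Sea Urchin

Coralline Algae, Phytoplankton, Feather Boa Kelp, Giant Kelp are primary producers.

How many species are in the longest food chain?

One longest chain: Coralline Algae → Abalone → Kelp Bass → Harbor Seal.
It has 4 species and 3 links.

4 species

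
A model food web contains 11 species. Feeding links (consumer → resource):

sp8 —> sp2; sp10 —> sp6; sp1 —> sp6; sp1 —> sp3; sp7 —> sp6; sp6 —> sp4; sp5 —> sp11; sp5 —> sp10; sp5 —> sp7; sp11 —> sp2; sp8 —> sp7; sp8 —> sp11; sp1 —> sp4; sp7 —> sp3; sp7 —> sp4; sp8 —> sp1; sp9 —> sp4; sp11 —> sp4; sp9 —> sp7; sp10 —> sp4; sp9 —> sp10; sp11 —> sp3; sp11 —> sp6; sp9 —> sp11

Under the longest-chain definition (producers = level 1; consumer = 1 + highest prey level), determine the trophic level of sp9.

Trophic level 4

sp4 is a producer → level 1.
sp6 eats sp4 → level 2.
sp10 eats sp6 (level 2); other prey at levels: sp4 1 → level 3.
sp9 eats sp10 (level 3); other prey at levels: sp4 1, sp11 3, sp7 3 → level 4.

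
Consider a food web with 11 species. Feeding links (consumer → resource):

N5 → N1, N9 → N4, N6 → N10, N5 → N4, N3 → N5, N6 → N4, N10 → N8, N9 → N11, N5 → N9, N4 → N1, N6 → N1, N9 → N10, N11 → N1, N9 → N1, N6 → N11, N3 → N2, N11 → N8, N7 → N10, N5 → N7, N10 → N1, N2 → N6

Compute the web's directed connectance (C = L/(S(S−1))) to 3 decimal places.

The web has S = 11 species and L = 21 feeding links.
C = L / (S(S−1)) = 21 / 110 = 0.1909 ≈ 0.191.

C = 0.191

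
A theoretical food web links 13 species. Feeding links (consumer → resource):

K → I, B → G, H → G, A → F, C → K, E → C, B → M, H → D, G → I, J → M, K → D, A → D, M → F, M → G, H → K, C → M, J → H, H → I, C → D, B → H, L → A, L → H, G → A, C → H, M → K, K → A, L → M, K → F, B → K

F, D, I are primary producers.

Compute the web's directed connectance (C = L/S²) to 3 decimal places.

C = 0.172

The web has S = 13 species and L = 29 feeding links.
C = L / S² = 29 / 169 = 0.1716 ≈ 0.172.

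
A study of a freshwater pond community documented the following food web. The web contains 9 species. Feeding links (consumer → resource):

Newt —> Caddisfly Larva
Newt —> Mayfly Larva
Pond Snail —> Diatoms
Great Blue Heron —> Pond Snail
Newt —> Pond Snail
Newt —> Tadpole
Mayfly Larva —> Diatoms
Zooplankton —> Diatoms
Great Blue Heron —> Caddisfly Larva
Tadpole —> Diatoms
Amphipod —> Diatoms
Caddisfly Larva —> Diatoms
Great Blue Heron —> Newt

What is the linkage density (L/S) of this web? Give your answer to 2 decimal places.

There are L = 13 links among S = 9 species.
L/S = 13/9 = 1.4444 ≈ 1.44.

L/S = 1.44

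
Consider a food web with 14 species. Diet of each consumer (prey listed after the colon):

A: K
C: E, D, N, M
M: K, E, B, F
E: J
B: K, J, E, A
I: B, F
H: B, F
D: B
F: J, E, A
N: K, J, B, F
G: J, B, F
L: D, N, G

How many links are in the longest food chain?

One longest chain: J → E → B → N → L.
It has 5 species and 4 links.

4 links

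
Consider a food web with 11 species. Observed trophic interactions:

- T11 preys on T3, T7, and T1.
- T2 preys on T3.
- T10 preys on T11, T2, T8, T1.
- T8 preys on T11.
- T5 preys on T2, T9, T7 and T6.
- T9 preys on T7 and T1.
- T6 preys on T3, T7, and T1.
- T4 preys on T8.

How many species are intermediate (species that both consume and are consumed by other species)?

5

Intermediate species (has both prey and predators): T6, T9, T11, T2, T8.
Count: 5.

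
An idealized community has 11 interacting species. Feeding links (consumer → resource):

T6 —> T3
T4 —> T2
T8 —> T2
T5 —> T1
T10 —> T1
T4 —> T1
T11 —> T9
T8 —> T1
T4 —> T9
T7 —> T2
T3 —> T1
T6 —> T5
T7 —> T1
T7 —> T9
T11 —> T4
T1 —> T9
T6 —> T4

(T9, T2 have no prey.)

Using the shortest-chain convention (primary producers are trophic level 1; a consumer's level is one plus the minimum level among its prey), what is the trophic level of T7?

T9 is a producer → level 1.
T7 eats T9 → level 2.

Trophic level 2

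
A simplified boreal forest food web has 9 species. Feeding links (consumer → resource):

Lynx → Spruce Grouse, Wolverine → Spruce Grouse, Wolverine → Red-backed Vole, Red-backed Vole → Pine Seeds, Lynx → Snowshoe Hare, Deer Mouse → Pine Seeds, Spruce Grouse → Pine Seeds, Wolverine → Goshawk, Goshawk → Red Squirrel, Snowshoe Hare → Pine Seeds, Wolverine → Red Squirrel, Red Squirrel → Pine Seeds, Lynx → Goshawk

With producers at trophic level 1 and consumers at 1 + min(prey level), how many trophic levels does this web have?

3

Producers (level 1): Pine Seeds.
Following each consumer down to its lowest-level prey: Pine Seeds → Snowshoe Hare → Lynx (levels 1 through 3).
All prey of Lynx (Snowshoe Hare 2, Spruce Grouse 2, Goshawk 3) are at level 2 or above, so Lynx is at level 1 + 2 = 3.
Every consumer has at least one prey at level 2 or below, so none exceeds level 3.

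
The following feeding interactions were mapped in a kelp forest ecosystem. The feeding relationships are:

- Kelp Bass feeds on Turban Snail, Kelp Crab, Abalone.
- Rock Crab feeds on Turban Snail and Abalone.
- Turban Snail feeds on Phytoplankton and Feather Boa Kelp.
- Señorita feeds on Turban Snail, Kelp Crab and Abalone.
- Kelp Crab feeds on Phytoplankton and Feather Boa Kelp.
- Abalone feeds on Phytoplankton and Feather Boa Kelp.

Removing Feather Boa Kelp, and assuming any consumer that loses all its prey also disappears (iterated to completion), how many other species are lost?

Remove Feather Boa Kelp.
Every predator of it retains at least one other prey: Turban Snail still has Phytoplankton; Abalone still has Phytoplankton; Kelp Crab still has Phytoplankton.
No consumer loses all prey, so no secondary extinctions occur.

0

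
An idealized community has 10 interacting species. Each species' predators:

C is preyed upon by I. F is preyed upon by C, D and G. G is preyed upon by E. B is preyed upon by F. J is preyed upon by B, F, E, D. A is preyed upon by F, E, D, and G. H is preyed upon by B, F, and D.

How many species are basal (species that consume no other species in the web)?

3

Basal species (no prey listed): H, A, J.
Count: 3.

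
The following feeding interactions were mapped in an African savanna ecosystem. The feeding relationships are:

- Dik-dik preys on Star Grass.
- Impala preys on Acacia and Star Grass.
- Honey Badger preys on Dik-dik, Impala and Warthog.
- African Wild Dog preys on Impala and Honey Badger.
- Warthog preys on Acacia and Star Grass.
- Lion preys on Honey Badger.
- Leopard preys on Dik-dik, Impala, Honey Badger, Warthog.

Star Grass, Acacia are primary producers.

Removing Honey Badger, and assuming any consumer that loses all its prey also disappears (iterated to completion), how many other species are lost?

Remove Honey Badger.
Round 1: Lion (all prey gone) → extinct.
No further losses. Total secondary extinctions: 1.

1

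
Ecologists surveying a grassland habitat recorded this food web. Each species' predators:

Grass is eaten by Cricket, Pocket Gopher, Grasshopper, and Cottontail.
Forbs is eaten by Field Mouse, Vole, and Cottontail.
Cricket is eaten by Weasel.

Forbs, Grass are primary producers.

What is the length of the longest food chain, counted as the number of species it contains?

One longest chain: Grass → Cricket → Weasel.
It has 3 species and 2 links.

3 species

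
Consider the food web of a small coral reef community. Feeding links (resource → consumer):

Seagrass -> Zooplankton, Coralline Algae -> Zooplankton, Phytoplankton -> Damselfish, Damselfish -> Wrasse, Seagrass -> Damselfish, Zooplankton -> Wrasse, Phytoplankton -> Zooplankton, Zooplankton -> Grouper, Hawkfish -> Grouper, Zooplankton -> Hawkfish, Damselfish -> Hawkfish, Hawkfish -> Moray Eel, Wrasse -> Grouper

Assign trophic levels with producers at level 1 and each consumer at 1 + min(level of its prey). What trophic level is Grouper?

Phytoplankton is a producer → level 1.
Zooplankton eats Phytoplankton → level 2.
Grouper eats Zooplankton → level 3.
No prey of Grouper is below level 2, so 3 is the minimum.

Trophic level 3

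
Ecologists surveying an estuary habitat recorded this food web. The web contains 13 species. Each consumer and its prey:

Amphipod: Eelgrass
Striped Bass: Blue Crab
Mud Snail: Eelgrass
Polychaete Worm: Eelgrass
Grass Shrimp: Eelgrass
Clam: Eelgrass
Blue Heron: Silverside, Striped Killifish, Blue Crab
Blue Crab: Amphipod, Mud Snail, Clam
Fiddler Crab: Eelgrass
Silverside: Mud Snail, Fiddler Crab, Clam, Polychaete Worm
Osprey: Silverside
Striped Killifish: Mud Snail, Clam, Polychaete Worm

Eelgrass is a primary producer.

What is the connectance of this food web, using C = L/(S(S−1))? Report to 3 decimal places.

C = 0.135

The web has S = 13 species and L = 21 feeding links.
C = L / (S(S−1)) = 21 / 156 = 0.1346 ≈ 0.135.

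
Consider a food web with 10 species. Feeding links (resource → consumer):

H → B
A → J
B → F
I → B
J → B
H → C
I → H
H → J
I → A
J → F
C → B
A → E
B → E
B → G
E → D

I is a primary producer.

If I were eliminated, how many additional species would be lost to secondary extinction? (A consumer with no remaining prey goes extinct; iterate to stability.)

9

Remove I.
Round 1: H (all prey gone), A (all prey gone) → extinct.
Round 2: J (all prey gone), C (all prey gone) → extinct.
Round 3: B (all prey gone) → extinct.
Round 4: G (all prey gone), F (all prey gone), E (all prey gone) → extinct.
Round 5: D (all prey gone) → extinct.
No further losses. Total secondary extinctions: 9.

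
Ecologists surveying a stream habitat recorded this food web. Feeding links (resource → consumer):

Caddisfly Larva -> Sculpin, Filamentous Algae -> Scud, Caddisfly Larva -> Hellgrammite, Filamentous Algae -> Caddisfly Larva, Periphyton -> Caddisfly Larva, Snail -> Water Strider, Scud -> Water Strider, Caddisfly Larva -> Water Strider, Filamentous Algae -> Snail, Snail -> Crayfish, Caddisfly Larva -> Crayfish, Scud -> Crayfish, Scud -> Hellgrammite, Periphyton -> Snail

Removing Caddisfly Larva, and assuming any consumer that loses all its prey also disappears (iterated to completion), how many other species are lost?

1

Remove Caddisfly Larva.
Round 1: Sculpin (all prey gone) → extinct.
No further losses. Total secondary extinctions: 1.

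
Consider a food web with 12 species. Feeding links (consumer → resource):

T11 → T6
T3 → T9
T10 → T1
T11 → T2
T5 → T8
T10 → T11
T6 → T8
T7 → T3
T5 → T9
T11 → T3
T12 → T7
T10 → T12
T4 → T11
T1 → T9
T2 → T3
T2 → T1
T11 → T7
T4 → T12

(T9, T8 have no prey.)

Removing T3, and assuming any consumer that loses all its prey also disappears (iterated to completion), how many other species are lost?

2

Remove T3.
Round 1: T7 (all prey gone) → extinct.
Round 2: T12 (all prey gone) → extinct.
No further losses. Total secondary extinctions: 2.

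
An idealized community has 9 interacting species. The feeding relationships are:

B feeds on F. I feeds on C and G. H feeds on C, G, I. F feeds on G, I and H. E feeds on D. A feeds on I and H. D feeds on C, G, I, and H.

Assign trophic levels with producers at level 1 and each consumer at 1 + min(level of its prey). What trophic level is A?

C is a producer → level 1.
I eats C → level 2.
A eats I → level 3.
No prey of A is below level 2, so 3 is the minimum.

Trophic level 3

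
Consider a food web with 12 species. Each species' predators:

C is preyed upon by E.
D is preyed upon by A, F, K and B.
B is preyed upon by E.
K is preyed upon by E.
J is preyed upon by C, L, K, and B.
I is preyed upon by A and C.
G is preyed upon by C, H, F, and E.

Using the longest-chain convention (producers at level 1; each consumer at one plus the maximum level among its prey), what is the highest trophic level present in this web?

3

Producers (level 1): I, D, G, J.
D → K → E gives E level 3.
No species has a prey at level 3, so no species reaches level 4.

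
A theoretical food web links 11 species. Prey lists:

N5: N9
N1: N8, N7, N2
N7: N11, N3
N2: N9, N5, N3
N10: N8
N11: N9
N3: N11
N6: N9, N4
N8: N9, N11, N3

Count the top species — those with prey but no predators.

Top species (has prey, but nothing eats it): N6, N10, N1.
Count: 3.

3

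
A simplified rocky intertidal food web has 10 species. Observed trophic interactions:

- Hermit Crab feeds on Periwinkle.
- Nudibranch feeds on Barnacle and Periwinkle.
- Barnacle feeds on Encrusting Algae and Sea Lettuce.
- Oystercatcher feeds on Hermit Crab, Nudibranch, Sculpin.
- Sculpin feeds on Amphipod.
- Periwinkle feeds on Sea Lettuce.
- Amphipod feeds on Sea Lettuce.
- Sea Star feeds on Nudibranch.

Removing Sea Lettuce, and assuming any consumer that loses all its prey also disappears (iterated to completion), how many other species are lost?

4

Remove Sea Lettuce.
Round 1: Amphipod (all prey gone), Periwinkle (all prey gone) → extinct.
Round 2: Sculpin (all prey gone), Hermit Crab (all prey gone) → extinct.
No further losses. Total secondary extinctions: 4.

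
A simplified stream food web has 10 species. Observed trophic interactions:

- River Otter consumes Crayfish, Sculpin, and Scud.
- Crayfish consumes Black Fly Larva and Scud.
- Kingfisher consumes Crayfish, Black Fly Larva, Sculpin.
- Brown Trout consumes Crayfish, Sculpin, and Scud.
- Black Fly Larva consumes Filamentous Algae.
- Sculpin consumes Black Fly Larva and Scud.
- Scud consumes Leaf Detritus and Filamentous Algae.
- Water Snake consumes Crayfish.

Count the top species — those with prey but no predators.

4

Top species (has prey, but nothing eats it): Kingfisher, Brown Trout, Water Snake, River Otter.
Count: 4.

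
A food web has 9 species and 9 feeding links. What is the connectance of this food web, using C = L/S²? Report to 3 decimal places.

The web has S = 9 species and L = 9 feeding links.
C = L / S² = 9 / 81 = 0.1111 ≈ 0.111.

C = 0.111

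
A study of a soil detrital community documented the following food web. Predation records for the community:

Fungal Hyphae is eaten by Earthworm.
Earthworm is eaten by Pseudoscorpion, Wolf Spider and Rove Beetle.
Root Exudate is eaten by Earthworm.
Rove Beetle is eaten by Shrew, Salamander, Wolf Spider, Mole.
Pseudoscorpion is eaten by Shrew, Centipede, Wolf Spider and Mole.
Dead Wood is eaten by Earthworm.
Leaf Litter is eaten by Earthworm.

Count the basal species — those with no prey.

4

Basal species (no prey listed): Leaf Litter, Fungal Hyphae, Dead Wood, Root Exudate.
Count: 4.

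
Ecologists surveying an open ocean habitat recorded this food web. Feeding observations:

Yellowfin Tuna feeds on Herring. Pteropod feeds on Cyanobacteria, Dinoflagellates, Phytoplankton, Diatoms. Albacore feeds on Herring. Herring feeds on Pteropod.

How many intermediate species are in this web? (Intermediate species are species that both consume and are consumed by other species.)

Intermediate species (has both prey and predators): Pteropod, Herring.
Count: 2.

2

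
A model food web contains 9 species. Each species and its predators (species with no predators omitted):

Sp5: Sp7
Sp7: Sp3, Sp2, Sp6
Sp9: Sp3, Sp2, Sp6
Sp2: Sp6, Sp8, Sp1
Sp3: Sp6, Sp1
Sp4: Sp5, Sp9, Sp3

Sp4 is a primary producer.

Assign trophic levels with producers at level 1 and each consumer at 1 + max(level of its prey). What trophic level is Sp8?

Trophic level 5

Sp4 is a producer → level 1.
Sp5 eats Sp4 → level 2.
Sp7 eats Sp5 → level 3.
Sp2 eats Sp7 (level 3); other prey at levels: Sp9 2 → level 4.
Sp8 eats Sp2 → level 5.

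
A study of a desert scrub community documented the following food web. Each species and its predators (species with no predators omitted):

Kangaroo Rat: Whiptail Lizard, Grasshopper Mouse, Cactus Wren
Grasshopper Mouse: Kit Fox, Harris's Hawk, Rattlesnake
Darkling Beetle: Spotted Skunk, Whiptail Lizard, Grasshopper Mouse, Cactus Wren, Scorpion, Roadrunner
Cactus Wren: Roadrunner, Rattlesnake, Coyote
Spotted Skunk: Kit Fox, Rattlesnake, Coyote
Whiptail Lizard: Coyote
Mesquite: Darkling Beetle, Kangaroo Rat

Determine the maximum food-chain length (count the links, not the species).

One longest chain: Mesquite → Darkling Beetle → Spotted Skunk → Kit Fox.
It has 4 species and 3 links.

3 links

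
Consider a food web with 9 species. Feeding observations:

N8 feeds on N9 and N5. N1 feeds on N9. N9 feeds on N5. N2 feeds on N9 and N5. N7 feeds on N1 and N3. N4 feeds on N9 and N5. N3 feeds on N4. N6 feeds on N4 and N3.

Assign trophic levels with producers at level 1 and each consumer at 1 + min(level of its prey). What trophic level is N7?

Trophic level 4

N5 is a producer → level 1.
N9 eats N5 → level 2.
N1 eats N9 → level 3.
N7 eats N1 → level 4.
No prey of N7 is below level 3, so 4 is the minimum.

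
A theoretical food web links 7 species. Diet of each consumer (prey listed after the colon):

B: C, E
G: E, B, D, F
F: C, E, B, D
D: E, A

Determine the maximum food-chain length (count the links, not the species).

One longest chain: C → B → F → G.
It has 4 species and 3 links.

3 links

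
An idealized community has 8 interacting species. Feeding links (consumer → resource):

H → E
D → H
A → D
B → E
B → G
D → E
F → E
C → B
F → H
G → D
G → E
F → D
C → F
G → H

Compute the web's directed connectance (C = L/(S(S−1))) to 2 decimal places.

C = 0.25

The web has S = 8 species and L = 14 feeding links.
C = L / (S(S−1)) = 14 / 56 = 0.2500 ≈ 0.25.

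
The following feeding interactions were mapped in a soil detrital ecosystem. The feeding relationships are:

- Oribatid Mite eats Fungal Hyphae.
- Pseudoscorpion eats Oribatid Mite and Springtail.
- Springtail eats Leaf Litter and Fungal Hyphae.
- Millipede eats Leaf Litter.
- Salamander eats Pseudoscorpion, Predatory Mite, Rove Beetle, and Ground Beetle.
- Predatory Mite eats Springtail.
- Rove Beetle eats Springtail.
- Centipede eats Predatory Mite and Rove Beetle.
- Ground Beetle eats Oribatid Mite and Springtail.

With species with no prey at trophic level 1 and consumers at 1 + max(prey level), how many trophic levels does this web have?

Basal resources (level 1): Fungal Hyphae, Leaf Litter.
Fungal Hyphae → Springtail → Predatory Mite → Salamander gives Salamander level 4.
No species has a prey at level 4, so no species reaches level 5.

4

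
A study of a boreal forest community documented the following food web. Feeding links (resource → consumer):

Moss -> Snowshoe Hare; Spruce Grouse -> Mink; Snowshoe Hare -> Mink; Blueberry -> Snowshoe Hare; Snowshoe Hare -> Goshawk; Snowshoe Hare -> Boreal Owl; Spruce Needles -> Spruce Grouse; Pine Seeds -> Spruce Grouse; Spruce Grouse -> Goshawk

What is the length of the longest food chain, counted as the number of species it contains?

3 species

One longest chain: Pine Seeds → Spruce Grouse → Mink.
It has 3 species and 2 links.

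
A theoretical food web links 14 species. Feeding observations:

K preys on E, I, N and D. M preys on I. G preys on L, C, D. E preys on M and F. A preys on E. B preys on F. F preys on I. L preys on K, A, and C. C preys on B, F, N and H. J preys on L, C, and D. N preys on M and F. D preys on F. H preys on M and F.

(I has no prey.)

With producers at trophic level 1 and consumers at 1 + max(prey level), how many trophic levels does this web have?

Producers (level 1): I.
I → M → H → C → L → J gives J level 6.
No species has a prey at level 6, so no species reaches level 7.

6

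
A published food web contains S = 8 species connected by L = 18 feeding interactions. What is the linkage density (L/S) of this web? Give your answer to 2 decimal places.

There are L = 18 links among S = 8 species.
L/S = 18/8 = 2.2500 ≈ 2.25.

L/S = 2.25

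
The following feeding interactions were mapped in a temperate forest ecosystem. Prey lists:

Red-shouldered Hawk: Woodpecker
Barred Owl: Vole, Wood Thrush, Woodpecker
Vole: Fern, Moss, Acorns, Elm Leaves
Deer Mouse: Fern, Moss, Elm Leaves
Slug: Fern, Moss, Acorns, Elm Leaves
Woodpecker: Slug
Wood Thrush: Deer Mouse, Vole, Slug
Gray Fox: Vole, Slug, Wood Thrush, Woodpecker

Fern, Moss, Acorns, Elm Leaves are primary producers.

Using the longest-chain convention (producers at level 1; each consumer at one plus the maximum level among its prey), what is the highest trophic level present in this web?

Producers (level 1): Fern, Moss, Acorns, Elm Leaves.
Fern → Slug → Woodpecker → Gray Fox gives Gray Fox level 4.
No species has a prey at level 4, so no species reaches level 5.

4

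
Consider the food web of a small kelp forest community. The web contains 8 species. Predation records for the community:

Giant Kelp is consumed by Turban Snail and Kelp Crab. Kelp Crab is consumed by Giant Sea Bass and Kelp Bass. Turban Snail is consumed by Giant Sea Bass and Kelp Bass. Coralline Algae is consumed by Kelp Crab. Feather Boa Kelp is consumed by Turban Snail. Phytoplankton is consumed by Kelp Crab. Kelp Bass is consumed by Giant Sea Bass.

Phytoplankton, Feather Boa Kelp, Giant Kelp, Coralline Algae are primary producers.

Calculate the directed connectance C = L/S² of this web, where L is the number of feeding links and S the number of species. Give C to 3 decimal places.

The web has S = 8 species and L = 10 feeding links.
C = L / S² = 10 / 64 = 0.1562 ≈ 0.156.

C = 0.156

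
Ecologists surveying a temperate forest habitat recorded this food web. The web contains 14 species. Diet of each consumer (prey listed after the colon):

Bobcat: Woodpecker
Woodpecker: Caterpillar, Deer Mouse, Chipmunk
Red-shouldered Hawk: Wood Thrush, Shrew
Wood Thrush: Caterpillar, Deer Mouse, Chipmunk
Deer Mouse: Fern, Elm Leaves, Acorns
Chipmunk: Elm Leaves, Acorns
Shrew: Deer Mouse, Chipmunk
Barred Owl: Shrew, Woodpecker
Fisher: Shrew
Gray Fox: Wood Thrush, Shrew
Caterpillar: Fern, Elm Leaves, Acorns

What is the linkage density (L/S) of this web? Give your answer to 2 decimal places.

There are L = 24 links among S = 14 species.
L/S = 24/14 = 1.7143 ≈ 1.71.

L/S = 1.71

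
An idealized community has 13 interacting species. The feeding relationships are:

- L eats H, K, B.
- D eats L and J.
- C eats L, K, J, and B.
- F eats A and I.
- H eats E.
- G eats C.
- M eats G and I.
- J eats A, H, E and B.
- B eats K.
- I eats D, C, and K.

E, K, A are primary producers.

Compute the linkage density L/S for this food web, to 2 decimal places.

There are L = 23 links among S = 13 species.
L/S = 23/13 = 1.7692 ≈ 1.77.

L/S = 1.77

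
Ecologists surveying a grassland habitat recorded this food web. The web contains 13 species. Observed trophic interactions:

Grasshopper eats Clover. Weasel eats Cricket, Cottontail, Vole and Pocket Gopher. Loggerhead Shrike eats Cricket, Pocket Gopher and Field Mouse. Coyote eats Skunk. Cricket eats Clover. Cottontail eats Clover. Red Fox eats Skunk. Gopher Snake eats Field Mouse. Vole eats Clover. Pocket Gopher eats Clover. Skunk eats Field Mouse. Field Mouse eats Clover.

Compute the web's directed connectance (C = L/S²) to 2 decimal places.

C = 0.10

The web has S = 13 species and L = 17 feeding links.
C = L / S² = 17 / 169 = 0.1006 ≈ 0.10.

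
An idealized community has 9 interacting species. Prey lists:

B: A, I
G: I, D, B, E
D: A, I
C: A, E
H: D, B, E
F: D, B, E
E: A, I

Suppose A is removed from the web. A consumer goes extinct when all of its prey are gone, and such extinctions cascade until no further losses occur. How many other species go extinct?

0

Remove A.
Every predator of it retains at least one other prey: D still has I; B still has I; E still has I; C still has E.
No consumer loses all prey, so no secondary extinctions occur.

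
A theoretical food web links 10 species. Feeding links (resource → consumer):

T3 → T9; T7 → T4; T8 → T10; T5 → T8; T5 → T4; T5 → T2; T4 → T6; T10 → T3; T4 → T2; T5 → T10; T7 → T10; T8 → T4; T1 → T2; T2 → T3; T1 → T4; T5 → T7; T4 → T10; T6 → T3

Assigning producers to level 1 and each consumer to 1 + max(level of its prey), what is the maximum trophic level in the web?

Producers (level 1): T5, T1.
T5 → T8 → T4 → T2 → T3 → T9 gives T9 level 6.
No species has a prey at level 6, so no species reaches level 7.

6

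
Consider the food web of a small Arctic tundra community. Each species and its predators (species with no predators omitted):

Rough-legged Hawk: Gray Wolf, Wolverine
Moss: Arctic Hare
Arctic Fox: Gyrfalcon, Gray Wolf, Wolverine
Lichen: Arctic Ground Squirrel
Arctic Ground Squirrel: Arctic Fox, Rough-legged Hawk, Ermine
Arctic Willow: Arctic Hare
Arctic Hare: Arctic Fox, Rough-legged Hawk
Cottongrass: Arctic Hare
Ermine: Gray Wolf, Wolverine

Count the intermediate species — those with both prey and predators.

Intermediate species (has both prey and predators): Arctic Hare, Arctic Ground Squirrel, Arctic Fox, Rough-legged Hawk, Ermine.
Count: 5.

5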